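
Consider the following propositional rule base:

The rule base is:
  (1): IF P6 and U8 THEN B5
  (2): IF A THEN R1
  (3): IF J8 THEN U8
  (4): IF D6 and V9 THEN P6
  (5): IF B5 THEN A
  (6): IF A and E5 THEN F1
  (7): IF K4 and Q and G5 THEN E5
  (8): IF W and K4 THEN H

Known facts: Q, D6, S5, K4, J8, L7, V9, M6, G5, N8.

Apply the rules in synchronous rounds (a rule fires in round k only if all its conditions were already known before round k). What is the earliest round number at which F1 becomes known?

4

Round 1 fires (3), (4), (7), giving U8, P6, E5.
Round 2 fires (1), giving B5.
Round 3 fires (5), giving A.
Round 4 fires (2), (6), giving R1, F1.
F1 first appears in round 4.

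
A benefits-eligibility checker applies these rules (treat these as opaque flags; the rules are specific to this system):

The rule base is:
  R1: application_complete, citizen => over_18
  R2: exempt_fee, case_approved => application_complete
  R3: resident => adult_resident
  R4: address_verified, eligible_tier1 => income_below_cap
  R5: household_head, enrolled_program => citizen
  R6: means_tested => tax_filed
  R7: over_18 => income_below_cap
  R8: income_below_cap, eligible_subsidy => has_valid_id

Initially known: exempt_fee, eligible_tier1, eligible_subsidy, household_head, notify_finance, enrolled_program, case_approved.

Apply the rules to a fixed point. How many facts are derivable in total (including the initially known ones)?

12

Round 1: R2 [exempt_fee, case_approved => application_complete]; R5 [household_head, enrolled_program => citizen]. Adds application_complete, citizen.
Round 2: R1 [application_complete, citizen => over_18]. Adds over_18.
Round 3: R7 [over_18 => income_below_cap]. Adds income_below_cap.
Round 4: R8 [income_below_cap, eligible_subsidy => has_valid_id]. Adds has_valid_id.
Closure: {application_complete, case_approved, citizen, eligible_subsidy, eligible_tier1, enrolled_program, exempt_fee, has_valid_id, household_head, income_below_cap, notify_finance, over_18} — 12 facts.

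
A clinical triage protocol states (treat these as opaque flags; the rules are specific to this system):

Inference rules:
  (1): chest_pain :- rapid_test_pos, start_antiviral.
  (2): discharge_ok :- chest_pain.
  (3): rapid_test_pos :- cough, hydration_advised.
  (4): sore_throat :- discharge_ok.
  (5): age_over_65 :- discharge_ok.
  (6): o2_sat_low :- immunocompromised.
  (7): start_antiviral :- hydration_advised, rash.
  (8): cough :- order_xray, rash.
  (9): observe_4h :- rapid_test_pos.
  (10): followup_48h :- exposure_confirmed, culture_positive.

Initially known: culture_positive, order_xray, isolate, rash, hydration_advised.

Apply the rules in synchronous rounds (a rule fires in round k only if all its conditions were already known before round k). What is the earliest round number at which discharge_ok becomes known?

4

[1] (7) [start_antiviral :- hydration_advised, rash.]; (8) [cough :- order_xray, rash.]. ⇒ new: start_antiviral, cough.
[2] (3) [rapid_test_pos :- cough, hydration_advised.]. ⇒ new: rapid_test_pos.
[3] (1) [chest_pain :- rapid_test_pos, start_antiviral.]; (9) [observe_4h :- rapid_test_pos.]. ⇒ new: chest_pain, observe_4h.
[4] (2) [discharge_ok :- chest_pain.]. ⇒ new: discharge_ok.
discharge_ok first appears in round 4.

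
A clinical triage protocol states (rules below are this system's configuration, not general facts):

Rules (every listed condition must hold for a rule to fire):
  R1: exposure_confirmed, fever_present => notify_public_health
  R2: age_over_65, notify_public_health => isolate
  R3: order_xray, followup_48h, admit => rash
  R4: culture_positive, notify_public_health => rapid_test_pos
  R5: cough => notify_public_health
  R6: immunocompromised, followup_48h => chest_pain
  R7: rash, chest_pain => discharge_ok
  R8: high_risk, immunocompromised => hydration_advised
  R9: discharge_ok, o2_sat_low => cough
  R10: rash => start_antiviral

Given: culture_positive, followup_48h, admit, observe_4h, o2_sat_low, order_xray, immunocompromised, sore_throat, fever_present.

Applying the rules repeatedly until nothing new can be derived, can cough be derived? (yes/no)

Round 1 — R3, R6, derive rash, chest_pain.
Round 2 — R7, R10, derive discharge_ok, start_antiviral.
Round 3 — R9, derive cough.
Round 4 — R5, derive notify_public_health.
Round 5 — R4, derive rapid_test_pos.
cough appears in round 3, so it is derivable.

yes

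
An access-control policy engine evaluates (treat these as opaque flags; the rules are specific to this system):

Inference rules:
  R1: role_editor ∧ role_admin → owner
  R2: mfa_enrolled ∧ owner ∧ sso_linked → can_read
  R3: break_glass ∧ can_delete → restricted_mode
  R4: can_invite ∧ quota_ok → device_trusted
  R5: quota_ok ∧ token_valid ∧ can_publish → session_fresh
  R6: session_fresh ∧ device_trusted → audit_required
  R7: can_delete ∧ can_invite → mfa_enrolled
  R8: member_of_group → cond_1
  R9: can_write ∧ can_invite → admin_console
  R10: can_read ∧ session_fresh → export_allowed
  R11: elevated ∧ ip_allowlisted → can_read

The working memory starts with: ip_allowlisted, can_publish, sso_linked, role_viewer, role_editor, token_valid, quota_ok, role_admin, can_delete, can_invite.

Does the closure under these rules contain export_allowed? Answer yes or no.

Round 1: R1 [role_editor ∧ role_admin → owner]; R4 [can_invite ∧ quota_ok → device_trusted]; R5 [quota_ok ∧ token_valid ∧ can_publish → session_fresh]; R7 [can_delete ∧ can_invite → mfa_enrolled]. Adds owner, device_trusted, session_fresh, mfa_enrolled.
Round 2: R2 [mfa_enrolled ∧ owner ∧ sso_linked → can_read]; R6 [session_fresh ∧ device_trusted → audit_required]. Adds can_read, audit_required.
Round 3: R10 [can_read ∧ session_fresh → export_allowed]. Adds export_allowed.
export_allowed appears in round 3, so it is derivable.

yes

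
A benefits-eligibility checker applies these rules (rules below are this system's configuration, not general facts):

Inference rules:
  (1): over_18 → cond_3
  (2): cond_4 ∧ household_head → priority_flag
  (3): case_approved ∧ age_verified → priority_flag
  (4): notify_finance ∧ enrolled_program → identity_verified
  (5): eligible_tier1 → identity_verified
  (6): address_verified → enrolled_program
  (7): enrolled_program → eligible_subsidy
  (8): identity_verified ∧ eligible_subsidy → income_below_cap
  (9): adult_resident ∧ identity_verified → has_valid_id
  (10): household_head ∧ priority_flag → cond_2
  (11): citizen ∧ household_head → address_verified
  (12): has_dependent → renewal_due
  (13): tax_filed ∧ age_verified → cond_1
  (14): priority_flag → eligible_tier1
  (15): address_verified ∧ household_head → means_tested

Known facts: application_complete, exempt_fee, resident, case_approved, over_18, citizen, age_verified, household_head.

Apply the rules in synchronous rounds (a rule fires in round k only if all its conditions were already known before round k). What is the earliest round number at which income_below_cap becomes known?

Round 1 fires (1), (3), (11), giving cond_3, priority_flag, address_verified.
Round 2 fires (6), (10), (14), (15), giving enrolled_program, cond_2, eligible_tier1, means_tested.
Round 3 fires (5), (7), giving identity_verified, eligible_subsidy.
Round 4 fires (8), giving income_below_cap.
income_below_cap first appears in round 4.

4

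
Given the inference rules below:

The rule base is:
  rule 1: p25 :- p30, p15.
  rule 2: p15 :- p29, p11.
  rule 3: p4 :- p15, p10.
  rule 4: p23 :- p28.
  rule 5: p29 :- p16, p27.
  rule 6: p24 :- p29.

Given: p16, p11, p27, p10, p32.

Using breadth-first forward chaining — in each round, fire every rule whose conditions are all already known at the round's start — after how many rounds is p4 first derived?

Round 1 fires rule 5, giving p29.
Round 2 fires rule 2, rule 6, giving p15, p24.
Round 3 fires rule 3, giving p4.
p4 first appears in round 3.

3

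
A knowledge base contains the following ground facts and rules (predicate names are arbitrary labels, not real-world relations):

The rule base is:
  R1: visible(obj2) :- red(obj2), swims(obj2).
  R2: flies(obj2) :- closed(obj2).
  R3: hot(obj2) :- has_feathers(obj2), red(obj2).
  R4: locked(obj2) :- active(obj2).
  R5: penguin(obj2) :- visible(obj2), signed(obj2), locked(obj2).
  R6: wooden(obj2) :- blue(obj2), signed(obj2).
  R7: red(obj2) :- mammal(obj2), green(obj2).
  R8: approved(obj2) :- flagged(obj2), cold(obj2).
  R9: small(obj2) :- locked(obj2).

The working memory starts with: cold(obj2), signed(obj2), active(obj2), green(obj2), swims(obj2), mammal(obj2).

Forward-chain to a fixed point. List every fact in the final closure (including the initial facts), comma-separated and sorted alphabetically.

active(obj2), cold(obj2), green(obj2), locked(obj2), mammal(obj2), penguin(obj2), red(obj2), signed(obj2), small(obj2), swims(obj2), visible(obj2)

Round 1 — R4, R7, derive locked(obj2), red(obj2).
Round 2 — R1, R9, derive visible(obj2), small(obj2).
Round 3 — R5, derive penguin(obj2).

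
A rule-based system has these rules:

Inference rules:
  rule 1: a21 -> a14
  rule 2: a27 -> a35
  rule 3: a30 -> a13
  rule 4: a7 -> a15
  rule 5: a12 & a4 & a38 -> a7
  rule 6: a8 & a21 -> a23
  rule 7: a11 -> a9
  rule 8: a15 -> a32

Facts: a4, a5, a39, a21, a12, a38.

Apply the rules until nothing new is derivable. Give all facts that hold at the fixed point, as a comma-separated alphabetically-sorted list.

Round 1 — rule 1, rule 5, derive a14, a7.
Round 2 — rule 4, derive a15.
Round 3 — rule 8, derive a32.

a12, a14, a15, a21, a32, a38, a39, a4, a5, a7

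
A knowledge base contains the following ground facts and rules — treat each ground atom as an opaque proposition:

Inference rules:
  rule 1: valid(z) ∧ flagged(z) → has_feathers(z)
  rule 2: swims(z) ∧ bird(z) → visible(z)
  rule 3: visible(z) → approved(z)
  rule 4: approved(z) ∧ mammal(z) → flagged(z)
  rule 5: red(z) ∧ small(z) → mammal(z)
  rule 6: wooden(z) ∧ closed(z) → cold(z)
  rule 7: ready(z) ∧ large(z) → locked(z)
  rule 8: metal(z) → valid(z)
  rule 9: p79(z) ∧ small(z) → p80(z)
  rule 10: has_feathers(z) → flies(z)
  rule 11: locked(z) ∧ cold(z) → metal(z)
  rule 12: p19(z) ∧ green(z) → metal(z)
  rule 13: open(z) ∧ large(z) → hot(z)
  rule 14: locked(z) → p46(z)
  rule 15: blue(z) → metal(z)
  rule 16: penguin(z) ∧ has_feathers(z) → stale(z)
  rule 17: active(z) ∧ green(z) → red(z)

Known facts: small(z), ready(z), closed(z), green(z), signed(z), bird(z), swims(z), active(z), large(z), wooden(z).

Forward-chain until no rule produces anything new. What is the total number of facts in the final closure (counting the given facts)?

22

Round 1 fires rule 2, rule 6, rule 7, rule 17, giving visible(z), cold(z), locked(z), red(z).
Round 2 fires rule 3, rule 5, rule 11, rule 14, giving approved(z), mammal(z), metal(z), p46(z).
Round 3 fires rule 4, rule 8, giving flagged(z), valid(z).
Round 4 fires rule 1, giving has_feathers(z).
Round 5 fires rule 10, giving flies(z).
Closure: {active(z), approved(z), bird(z), closed(z), cold(z), flagged(z), flies(z), green(z), has_feathers(z), large(z), locked(z), mammal(z), metal(z), p46(z), ready(z), red(z), signed(z), small(z), swims(z), valid(z), visible(z), wooden(z)} — 22 facts.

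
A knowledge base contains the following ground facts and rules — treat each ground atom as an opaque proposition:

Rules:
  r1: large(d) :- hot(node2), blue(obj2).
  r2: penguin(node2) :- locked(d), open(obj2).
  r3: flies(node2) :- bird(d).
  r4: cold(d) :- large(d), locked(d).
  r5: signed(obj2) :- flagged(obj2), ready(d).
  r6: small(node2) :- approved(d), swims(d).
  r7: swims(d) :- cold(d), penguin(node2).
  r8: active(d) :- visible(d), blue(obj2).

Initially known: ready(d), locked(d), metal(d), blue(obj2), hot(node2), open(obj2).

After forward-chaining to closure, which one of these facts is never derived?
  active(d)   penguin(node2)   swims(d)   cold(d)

active(d)

Round 1 fires r1, r2, giving large(d), penguin(node2).
Round 2 fires r4, giving cold(d).
Round 3 fires r7, giving swims(d).
Derived: penguin(node2) (round 1), swims(d) (round 3), cold(d) (round 2). active(d) never appears in any round.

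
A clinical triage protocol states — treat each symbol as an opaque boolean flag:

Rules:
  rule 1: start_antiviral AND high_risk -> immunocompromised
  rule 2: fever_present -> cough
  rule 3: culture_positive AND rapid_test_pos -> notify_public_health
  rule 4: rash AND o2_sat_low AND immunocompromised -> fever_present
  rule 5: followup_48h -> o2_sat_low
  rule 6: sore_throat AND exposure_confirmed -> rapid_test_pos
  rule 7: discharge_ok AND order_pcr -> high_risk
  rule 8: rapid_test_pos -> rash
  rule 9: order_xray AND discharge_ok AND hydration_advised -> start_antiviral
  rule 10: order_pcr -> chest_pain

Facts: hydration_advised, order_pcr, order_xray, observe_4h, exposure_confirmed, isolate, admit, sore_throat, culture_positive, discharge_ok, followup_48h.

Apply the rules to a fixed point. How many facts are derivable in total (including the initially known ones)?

21

Round 1: rule 5 [followup_48h -> o2_sat_low]; rule 6 [sore_throat AND exposure_confirmed -> rapid_test_pos]; rule 7 [discharge_ok AND order_pcr -> high_risk]; rule 9 [order_xray AND discharge_ok AND hydration_advised -> start_antiviral]; rule 10 [order_pcr -> chest_pain]. New: o2_sat_low, rapid_test_pos, high_risk, start_antiviral, chest_pain.
Round 2: rule 1 [start_antiviral AND high_risk -> immunocompromised]; rule 3 [culture_positive AND rapid_test_pos -> notify_public_health]; rule 8 [rapid_test_pos -> rash]. New: immunocompromised, notify_public_health, rash.
Round 3: rule 4 [rash AND o2_sat_low AND immunocompromised -> fever_present]. New: fever_present.
Round 4: rule 2 [fever_present -> cough]. New: cough.
Closure: {admit, chest_pain, cough, culture_positive, discharge_ok, exposure_confirmed, fever_present, followup_48h, high_risk, hydration_advised, immunocompromised, isolate, notify_public_health, o2_sat_low, observe_4h, order_pcr, order_xray, rapid_test_pos, rash, sore_throat, start_antiviral} — 21 facts.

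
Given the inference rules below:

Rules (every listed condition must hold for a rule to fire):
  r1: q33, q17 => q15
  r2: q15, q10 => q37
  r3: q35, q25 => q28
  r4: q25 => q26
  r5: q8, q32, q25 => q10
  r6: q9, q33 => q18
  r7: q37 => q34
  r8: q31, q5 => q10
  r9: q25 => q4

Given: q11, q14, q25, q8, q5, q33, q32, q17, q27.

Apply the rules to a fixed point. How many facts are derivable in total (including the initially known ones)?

Round 1 fires r1, r4, r5, r9, giving q15, q26, q10, q4.
Round 2 fires r2, giving q37.
Round 3 fires r7, giving q34.
Closure: {q10, q11, q14, q15, q17, q25, q26, q27, q32, q33, q34, q37, q4, q5, q8} — 15 facts.

15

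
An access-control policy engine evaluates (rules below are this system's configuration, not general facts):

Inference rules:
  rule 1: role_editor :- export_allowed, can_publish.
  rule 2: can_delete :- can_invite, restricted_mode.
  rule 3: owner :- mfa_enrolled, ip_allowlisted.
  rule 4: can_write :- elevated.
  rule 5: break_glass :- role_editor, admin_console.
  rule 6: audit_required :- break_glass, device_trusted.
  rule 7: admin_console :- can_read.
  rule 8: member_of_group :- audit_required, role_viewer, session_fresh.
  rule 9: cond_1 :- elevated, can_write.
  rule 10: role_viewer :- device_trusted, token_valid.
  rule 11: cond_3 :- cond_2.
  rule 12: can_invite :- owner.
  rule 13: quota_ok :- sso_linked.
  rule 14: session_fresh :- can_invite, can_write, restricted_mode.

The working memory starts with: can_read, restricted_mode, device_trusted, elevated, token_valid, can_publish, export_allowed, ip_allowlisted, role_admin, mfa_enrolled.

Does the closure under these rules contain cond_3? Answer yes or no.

no

Round 1 — rule 1, rule 3, rule 4, rule 7, rule 10, derive role_editor, owner, can_write, admin_console, role_viewer.
Round 2 — rule 5, rule 9, rule 12, derive break_glass, cond_1, can_invite.
Round 3 — rule 2, rule 6, rule 14, derive can_delete, audit_required, session_fresh.
Round 4 — rule 8, derive member_of_group.
Fixed point reached. cond_3 is concluded only by rule 11; rule 11 needs cond_2 (never derived).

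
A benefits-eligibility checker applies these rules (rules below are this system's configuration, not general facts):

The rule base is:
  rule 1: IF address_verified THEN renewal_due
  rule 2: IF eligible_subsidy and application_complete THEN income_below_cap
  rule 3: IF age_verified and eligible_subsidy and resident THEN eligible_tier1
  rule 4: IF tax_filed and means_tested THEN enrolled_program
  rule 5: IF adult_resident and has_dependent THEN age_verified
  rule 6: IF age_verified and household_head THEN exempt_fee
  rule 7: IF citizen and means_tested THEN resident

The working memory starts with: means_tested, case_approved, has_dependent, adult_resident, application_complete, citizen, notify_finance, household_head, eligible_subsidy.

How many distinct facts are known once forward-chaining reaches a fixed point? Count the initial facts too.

Round 1 fires rule 2, rule 5, rule 7, giving income_below_cap, age_verified, resident.
Round 2 fires rule 3, rule 6, giving eligible_tier1, exempt_fee.
Closure: {adult_resident, age_verified, application_complete, case_approved, citizen, eligible_subsidy, eligible_tier1, exempt_fee, has_dependent, household_head, income_below_cap, means_tested, notify_finance, resident} — 14 facts.

14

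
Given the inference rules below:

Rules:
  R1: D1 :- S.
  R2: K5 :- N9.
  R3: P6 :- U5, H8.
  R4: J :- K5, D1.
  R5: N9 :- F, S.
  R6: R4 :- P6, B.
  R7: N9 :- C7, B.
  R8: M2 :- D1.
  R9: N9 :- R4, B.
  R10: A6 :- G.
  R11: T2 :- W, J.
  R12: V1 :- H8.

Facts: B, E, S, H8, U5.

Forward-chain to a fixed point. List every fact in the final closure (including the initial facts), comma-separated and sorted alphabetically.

B, D1, E, H8, J, K5, M2, N9, P6, R4, S, U5, V1

Round 1: R1 [D1 :- S.]; R3 [P6 :- U5, H8.]; R12 [V1 :- H8.]. New: D1, P6, V1.
Round 2: R6 [R4 :- P6, B.]; R8 [M2 :- D1.]. New: R4, M2.
Round 3: R9 [N9 :- R4, B.]. New: N9.
Round 4: R2 [K5 :- N9.]. New: K5.
Round 5: R4 [J :- K5, D1.]. New: J.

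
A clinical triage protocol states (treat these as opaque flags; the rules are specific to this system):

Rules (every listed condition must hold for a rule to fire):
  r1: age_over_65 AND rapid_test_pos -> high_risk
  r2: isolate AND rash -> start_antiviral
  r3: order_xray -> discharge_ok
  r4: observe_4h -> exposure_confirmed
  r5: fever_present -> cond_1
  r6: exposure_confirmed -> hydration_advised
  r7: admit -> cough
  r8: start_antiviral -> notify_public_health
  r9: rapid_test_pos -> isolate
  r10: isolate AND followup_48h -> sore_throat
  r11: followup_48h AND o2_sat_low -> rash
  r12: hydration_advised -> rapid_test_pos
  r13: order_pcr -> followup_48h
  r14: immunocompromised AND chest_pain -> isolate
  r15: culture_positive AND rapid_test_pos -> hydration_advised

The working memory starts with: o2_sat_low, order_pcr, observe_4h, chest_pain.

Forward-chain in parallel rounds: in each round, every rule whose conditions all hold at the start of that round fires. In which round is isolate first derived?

4

Round 1 — r4, r13, derive exposure_confirmed, followup_48h.
Round 2 — r6, r11, derive hydration_advised, rash.
Round 3 — r12, derive rapid_test_pos.
Round 4 — r9, derive isolate.
isolate first appears in round 4.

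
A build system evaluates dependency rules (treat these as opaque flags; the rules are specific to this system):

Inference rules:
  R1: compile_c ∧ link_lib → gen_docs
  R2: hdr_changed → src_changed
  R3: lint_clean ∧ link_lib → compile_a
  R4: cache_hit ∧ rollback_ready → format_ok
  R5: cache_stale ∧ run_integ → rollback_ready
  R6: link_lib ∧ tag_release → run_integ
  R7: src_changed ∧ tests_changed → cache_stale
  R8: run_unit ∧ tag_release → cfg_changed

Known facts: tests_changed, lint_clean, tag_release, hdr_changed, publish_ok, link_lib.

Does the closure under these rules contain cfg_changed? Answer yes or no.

Round 1: R2 [hdr_changed → src_changed]; R3 [lint_clean ∧ link_lib → compile_a]; R6 [link_lib ∧ tag_release → run_integ]. Adds src_changed, compile_a, run_integ.
Round 2: R7 [src_changed ∧ tests_changed → cache_stale]. Adds cache_stale.
Round 3: R5 [cache_stale ∧ run_integ → rollback_ready]. Adds rollback_ready.
Fixed point reached. cfg_changed is concluded only by R8; R8 needs run_unit (never derived).

no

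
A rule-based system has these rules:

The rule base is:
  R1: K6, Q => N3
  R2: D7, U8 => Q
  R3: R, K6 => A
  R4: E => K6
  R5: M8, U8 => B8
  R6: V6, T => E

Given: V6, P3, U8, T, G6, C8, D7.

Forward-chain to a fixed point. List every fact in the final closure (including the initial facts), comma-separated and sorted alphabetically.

[1] R2 [D7, U8 => Q]; R6 [V6, T => E]. ⇒ new: Q, E.
[2] R4 [E => K6]. ⇒ new: K6.
[3] R1 [K6, Q => N3]. ⇒ new: N3.

C8, D7, E, G6, K6, N3, P3, Q, T, U8, V6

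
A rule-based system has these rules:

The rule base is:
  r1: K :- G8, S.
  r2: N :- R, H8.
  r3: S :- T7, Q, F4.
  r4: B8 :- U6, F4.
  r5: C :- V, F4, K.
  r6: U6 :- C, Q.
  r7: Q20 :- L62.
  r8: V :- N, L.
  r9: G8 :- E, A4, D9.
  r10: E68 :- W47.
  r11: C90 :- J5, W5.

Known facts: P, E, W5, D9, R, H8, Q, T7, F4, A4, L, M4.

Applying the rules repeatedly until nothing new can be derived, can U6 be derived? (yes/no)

Round 1 fires r2, r3, r9, giving N, S, G8.
Round 2 fires r1, r8, giving K, V.
Round 3 fires r5, giving C.
Round 4 fires r6, giving U6.
Round 5 fires r4, giving B8.
U6 appears in round 4, so it is derivable.

yes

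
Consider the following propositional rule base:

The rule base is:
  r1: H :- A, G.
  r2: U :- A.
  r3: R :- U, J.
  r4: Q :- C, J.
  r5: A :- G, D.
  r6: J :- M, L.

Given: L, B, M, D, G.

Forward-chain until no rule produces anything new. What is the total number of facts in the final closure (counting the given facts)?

Round 1 fires r5, r6, giving A, J.
Round 2 fires r1, r2, giving H, U.
Round 3 fires r3, giving R.
Closure: {A, B, D, G, H, J, L, M, R, U} — 10 facts.

10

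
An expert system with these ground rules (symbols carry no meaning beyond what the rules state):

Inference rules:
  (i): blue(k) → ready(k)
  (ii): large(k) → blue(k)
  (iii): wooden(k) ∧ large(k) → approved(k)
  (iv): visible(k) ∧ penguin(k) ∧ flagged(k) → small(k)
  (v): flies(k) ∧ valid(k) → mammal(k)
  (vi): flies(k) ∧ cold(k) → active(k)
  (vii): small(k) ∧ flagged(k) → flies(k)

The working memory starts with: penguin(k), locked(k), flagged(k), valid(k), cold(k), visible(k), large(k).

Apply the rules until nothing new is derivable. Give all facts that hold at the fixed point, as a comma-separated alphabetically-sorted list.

Round 1 — (ii), (iv), derive blue(k), small(k).
Round 2 — (i), (vii), derive ready(k), flies(k).
Round 3 — (v), (vi), derive mammal(k), active(k).

active(k), blue(k), cold(k), flagged(k), flies(k), large(k), locked(k), mammal(k), penguin(k), ready(k), small(k), valid(k), visible(k)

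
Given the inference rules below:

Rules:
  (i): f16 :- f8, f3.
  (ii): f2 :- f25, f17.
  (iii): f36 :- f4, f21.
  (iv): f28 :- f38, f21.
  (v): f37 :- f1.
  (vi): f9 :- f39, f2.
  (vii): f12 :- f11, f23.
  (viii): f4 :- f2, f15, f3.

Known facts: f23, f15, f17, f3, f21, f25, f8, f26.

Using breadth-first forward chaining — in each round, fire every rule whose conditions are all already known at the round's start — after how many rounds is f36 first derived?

[1] (i) [f16 :- f8, f3.]; (ii) [f2 :- f25, f17.]. ⇒ new: f16, f2.
[2] (viii) [f4 :- f2, f15, f3.]. ⇒ new: f4.
[3] (iii) [f36 :- f4, f21.]. ⇒ new: f36.
f36 first appears in round 3.

3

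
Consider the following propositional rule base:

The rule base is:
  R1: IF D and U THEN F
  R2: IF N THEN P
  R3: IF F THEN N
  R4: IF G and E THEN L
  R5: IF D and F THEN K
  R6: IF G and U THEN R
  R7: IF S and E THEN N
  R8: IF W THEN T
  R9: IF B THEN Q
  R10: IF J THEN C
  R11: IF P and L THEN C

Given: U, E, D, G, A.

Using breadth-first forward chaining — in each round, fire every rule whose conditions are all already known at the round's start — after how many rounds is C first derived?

Round 1: R1 [IF D and U THEN F]; R4 [IF G and E THEN L]; R6 [IF G and U THEN R]. Adds F, L, R.
Round 2: R3 [IF F THEN N]; R5 [IF D and F THEN K]. Adds N, K.
Round 3: R2 [IF N THEN P]. Adds P.
Round 4: R11 [IF P and L THEN C]. Adds C.
C first appears in round 4.

4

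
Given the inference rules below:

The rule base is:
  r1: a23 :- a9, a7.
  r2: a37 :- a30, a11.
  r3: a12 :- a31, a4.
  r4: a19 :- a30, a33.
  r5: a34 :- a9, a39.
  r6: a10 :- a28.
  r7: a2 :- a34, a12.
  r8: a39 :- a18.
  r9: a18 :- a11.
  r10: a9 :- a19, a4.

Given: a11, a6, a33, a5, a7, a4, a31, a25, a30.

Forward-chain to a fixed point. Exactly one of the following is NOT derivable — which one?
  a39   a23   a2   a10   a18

[1] r2 [a37 :- a30, a11.]; r3 [a12 :- a31, a4.]; r4 [a19 :- a30, a33.]; r9 [a18 :- a11.]. ⇒ new: a37, a12, a19, a18.
[2] r8 [a39 :- a18.]; r10 [a9 :- a19, a4.]. ⇒ new: a39, a9.
[3] r1 [a23 :- a9, a7.]; r5 [a34 :- a9, a39.]. ⇒ new: a23, a34.
[4] r7 [a2 :- a34, a12.]. ⇒ new: a2.
Derived: a23 (round 3), a18 (round 1), a39 (round 2), a2 (round 4). a10 never appears in any round.

a10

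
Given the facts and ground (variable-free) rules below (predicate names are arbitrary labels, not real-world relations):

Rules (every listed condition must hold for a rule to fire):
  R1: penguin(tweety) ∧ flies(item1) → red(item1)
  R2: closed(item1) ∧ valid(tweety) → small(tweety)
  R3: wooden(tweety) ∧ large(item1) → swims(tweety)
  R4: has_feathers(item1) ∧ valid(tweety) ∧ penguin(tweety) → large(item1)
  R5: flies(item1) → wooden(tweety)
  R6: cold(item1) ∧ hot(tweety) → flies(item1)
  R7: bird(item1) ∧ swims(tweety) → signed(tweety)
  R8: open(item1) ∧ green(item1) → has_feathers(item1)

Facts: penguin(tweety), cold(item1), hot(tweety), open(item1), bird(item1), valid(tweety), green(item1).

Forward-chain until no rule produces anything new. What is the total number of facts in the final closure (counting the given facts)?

14

[1] R6 [cold(item1) ∧ hot(tweety) → flies(item1)]; R8 [open(item1) ∧ green(item1) → has_feathers(item1)]. ⇒ new: flies(item1), has_feathers(item1).
[2] R1 [penguin(tweety) ∧ flies(item1) → red(item1)]; R4 [has_feathers(item1) ∧ valid(tweety) ∧ penguin(tweety) → large(item1)]; R5 [flies(item1) → wooden(tweety)]. ⇒ new: red(item1), large(item1), wooden(tweety).
[3] R3 [wooden(tweety) ∧ large(item1) → swims(tweety)]. ⇒ new: swims(tweety).
[4] R7 [bird(item1) ∧ swims(tweety) → signed(tweety)]. ⇒ new: signed(tweety).
Closure: {bird(item1), cold(item1), flies(item1), green(item1), has_feathers(item1), hot(tweety), large(item1), open(item1), penguin(tweety), red(item1), signed(tweety), swims(tweety), valid(tweety), wooden(tweety)} — 14 facts.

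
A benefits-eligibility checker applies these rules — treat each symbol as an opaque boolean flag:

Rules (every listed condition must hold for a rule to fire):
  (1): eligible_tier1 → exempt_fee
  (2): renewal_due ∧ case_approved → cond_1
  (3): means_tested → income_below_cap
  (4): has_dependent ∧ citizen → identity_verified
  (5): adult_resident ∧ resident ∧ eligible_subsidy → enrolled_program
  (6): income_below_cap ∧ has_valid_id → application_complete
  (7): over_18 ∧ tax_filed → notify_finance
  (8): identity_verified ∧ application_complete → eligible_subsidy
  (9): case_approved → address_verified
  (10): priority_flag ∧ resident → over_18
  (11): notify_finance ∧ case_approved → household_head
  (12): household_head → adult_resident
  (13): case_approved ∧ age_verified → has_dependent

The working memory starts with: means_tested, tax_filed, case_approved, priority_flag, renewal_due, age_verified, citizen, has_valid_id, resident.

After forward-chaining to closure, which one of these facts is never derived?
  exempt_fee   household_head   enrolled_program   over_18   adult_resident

exempt_fee

Round 1: (2) [renewal_due ∧ case_approved → cond_1]; (3) [means_tested → income_below_cap]; (9) [case_approved → address_verified]; (10) [priority_flag ∧ resident → over_18]; (13) [case_approved ∧ age_verified → has_dependent]. New: cond_1, income_below_cap, address_verified, over_18, has_dependent.
Round 2: (4) [has_dependent ∧ citizen → identity_verified]; (6) [income_below_cap ∧ has_valid_id → application_complete]; (7) [over_18 ∧ tax_filed → notify_finance]. New: identity_verified, application_complete, notify_finance.
Round 3: (8) [identity_verified ∧ application_complete → eligible_subsidy]; (11) [notify_finance ∧ case_approved → household_head]. New: eligible_subsidy, household_head.
Round 4: (12) [household_head → adult_resident]. New: adult_resident.
Round 5: (5) [adult_resident ∧ resident ∧ eligible_subsidy → enrolled_program]. New: enrolled_program.
Derived: adult_resident (round 4), over_18 (round 1), household_head (round 3), enrolled_program (round 5). exempt_fee never appears in any round.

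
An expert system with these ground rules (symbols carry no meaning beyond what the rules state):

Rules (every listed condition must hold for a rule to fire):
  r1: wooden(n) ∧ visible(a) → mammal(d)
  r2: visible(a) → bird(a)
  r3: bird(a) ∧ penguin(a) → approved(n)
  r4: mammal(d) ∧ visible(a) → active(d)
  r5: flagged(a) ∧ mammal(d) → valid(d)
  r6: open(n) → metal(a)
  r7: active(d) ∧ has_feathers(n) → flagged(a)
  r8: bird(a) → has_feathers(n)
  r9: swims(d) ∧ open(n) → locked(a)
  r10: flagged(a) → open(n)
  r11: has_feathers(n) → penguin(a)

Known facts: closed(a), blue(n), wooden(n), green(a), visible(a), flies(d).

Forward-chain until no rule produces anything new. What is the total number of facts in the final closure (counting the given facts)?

16

[1] r1 [wooden(n) ∧ visible(a) → mammal(d)]; r2 [visible(a) → bird(a)]. ⇒ new: mammal(d), bird(a).
[2] r4 [mammal(d) ∧ visible(a) → active(d)]; r8 [bird(a) → has_feathers(n)]. ⇒ new: active(d), has_feathers(n).
[3] r7 [active(d) ∧ has_feathers(n) → flagged(a)]; r11 [has_feathers(n) → penguin(a)]. ⇒ new: flagged(a), penguin(a).
[4] r3 [bird(a) ∧ penguin(a) → approved(n)]; r5 [flagged(a) ∧ mammal(d) → valid(d)]; r10 [flagged(a) → open(n)]. ⇒ new: approved(n), valid(d), open(n).
[5] r6 [open(n) → metal(a)]. ⇒ new: metal(a).
Closure: {active(d), approved(n), bird(a), blue(n), closed(a), flagged(a), flies(d), green(a), has_feathers(n), mammal(d), metal(a), open(n), penguin(a), valid(d), visible(a), wooden(n)} — 16 facts.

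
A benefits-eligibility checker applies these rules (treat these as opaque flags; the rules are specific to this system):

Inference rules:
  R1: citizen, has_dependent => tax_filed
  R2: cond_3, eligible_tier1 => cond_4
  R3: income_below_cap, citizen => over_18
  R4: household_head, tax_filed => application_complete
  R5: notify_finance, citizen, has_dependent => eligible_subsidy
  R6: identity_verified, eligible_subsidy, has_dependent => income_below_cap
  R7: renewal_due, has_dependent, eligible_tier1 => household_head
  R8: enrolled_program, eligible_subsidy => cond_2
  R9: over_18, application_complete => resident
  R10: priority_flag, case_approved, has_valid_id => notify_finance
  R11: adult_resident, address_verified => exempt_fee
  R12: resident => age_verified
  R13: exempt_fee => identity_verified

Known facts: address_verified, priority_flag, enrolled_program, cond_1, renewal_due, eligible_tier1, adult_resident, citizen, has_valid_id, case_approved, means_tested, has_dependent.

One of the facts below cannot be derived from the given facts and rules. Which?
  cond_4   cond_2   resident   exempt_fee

Round 1: R1 [citizen, has_dependent => tax_filed]; R7 [renewal_due, has_dependent, eligible_tier1 => household_head]; R10 [priority_flag, case_approved, has_valid_id => notify_finance]; R11 [adult_resident, address_verified => exempt_fee]. Adds tax_filed, household_head, notify_finance, exempt_fee.
Round 2: R4 [household_head, tax_filed => application_complete]; R5 [notify_finance, citizen, has_dependent => eligible_subsidy]; R13 [exempt_fee => identity_verified]. Adds application_complete, eligible_subsidy, identity_verified.
Round 3: R6 [identity_verified, eligible_subsidy, has_dependent => income_below_cap]; R8 [enrolled_program, eligible_subsidy => cond_2]. Adds income_below_cap, cond_2.
Round 4: R3 [income_below_cap, citizen => over_18]. Adds over_18.
Round 5: R9 [over_18, application_complete => resident]. Adds resident.
Round 6: R12 [resident => age_verified]. Adds age_verified.
Derived: resident (round 5), cond_2 (round 3), exempt_fee (round 1). cond_4 never appears in any round.

cond_4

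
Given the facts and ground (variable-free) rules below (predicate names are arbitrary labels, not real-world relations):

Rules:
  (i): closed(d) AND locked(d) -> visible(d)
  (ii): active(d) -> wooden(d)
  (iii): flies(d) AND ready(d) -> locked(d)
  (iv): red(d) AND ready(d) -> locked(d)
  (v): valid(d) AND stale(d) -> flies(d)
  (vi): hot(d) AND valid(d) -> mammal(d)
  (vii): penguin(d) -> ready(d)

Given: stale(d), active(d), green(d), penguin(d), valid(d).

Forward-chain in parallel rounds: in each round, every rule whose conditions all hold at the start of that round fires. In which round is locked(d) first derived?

2

Round 1: (ii) [active(d) -> wooden(d)]; (v) [valid(d) AND stale(d) -> flies(d)]; (vii) [penguin(d) -> ready(d)]. Adds wooden(d), flies(d), ready(d).
Round 2: (iii) [flies(d) AND ready(d) -> locked(d)]. Adds locked(d).
locked(d) first appears in round 2.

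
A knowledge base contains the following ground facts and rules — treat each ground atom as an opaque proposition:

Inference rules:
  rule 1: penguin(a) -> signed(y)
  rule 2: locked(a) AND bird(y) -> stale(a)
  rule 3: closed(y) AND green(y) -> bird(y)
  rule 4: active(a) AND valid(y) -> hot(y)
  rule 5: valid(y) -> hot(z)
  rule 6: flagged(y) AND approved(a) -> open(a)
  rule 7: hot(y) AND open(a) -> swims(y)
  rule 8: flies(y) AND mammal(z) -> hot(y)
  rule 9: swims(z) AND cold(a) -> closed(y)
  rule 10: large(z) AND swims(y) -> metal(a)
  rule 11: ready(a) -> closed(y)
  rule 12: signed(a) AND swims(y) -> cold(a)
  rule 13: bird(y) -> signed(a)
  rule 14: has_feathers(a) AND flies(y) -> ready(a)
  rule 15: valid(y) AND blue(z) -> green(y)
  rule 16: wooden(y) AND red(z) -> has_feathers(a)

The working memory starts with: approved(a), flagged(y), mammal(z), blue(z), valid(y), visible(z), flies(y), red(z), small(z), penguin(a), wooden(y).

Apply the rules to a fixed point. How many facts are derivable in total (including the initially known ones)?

Round 1: rule 1 [penguin(a) -> signed(y)]; rule 5 [valid(y) -> hot(z)]; rule 6 [flagged(y) AND approved(a) -> open(a)]; rule 8 [flies(y) AND mammal(z) -> hot(y)]; rule 15 [valid(y) AND blue(z) -> green(y)]; rule 16 [wooden(y) AND red(z) -> has_feathers(a)]. Adds signed(y), hot(z), open(a), hot(y), green(y), has_feathers(a).
Round 2: rule 7 [hot(y) AND open(a) -> swims(y)]; rule 14 [has_feathers(a) AND flies(y) -> ready(a)]. Adds swims(y), ready(a).
Round 3: rule 11 [ready(a) -> closed(y)]. Adds closed(y).
Round 4: rule 3 [closed(y) AND green(y) -> bird(y)]. Adds bird(y).
Round 5: rule 13 [bird(y) -> signed(a)]. Adds signed(a).
Round 6: rule 12 [signed(a) AND swims(y) -> cold(a)]. Adds cold(a).
Closure: {approved(a), bird(y), blue(z), closed(y), cold(a), flagged(y), flies(y), green(y), has_feathers(a), hot(y), hot(z), mammal(z), open(a), penguin(a), ready(a), red(z), signed(a), signed(y), small(z), swims(y), valid(y), visible(z), wooden(y)} — 23 facts.

23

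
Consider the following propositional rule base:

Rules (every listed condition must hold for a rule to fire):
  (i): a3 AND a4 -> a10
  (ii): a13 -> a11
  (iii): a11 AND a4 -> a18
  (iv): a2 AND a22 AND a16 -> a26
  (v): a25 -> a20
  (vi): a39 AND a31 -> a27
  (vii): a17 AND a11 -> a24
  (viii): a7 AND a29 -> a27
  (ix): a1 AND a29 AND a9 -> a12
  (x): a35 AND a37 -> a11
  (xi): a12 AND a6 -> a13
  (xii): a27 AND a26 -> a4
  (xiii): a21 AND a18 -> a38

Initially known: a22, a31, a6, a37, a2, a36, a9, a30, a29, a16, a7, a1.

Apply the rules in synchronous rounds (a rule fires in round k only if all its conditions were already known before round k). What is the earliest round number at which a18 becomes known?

Round 1: (iv) [a2 AND a22 AND a16 -> a26]; (viii) [a7 AND a29 -> a27]; (ix) [a1 AND a29 AND a9 -> a12]. New: a26, a27, a12.
Round 2: (xi) [a12 AND a6 -> a13]; (xii) [a27 AND a26 -> a4]. New: a13, a4.
Round 3: (ii) [a13 -> a11]. New: a11.
Round 4: (iii) [a11 AND a4 -> a18]. New: a18.
a18 first appears in round 4.

4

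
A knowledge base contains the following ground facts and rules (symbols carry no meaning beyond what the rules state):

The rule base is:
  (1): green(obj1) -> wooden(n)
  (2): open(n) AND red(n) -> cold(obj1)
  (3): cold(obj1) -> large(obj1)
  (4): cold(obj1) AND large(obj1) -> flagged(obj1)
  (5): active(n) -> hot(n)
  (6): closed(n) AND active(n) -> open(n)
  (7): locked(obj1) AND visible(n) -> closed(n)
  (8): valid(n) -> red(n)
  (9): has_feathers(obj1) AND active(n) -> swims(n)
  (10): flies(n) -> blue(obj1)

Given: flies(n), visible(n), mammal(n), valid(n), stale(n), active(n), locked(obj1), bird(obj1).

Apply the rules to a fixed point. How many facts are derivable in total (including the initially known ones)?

16

Round 1 — (5), (7), (8), (10), derive hot(n), closed(n), red(n), blue(obj1).
Round 2 — (6), derive open(n).
Round 3 — (2), derive cold(obj1).
Round 4 — (3), derive large(obj1).
Round 5 — (4), derive flagged(obj1).
Closure: {active(n), bird(obj1), blue(obj1), closed(n), cold(obj1), flagged(obj1), flies(n), hot(n), large(obj1), locked(obj1), mammal(n), open(n), red(n), stale(n), valid(n), visible(n)} — 16 facts.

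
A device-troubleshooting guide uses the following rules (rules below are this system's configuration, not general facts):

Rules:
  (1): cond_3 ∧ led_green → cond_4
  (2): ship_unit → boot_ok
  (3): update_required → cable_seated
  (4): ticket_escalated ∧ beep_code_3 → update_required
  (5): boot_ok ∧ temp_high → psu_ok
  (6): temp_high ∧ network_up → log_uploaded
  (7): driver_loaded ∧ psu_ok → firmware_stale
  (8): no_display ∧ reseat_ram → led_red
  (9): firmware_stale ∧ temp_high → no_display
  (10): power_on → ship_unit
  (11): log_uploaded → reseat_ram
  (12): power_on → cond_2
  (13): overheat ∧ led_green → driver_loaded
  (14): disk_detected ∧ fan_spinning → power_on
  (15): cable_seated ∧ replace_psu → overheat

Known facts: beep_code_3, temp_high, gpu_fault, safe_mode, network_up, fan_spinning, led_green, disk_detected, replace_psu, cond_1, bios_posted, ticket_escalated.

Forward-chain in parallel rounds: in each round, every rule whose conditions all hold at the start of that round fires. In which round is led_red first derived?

Round 1: (4) [ticket_escalated ∧ beep_code_3 → update_required]; (6) [temp_high ∧ network_up → log_uploaded]; (14) [disk_detected ∧ fan_spinning → power_on]. New: update_required, log_uploaded, power_on.
Round 2: (3) [update_required → cable_seated]; (10) [power_on → ship_unit]; (11) [log_uploaded → reseat_ram]; (12) [power_on → cond_2]. New: cable_seated, ship_unit, reseat_ram, cond_2.
Round 3: (2) [ship_unit → boot_ok]; (15) [cable_seated ∧ replace_psu → overheat]. New: boot_ok, overheat.
Round 4: (5) [boot_ok ∧ temp_high → psu_ok]; (13) [overheat ∧ led_green → driver_loaded]. New: psu_ok, driver_loaded.
Round 5: (7) [driver_loaded ∧ psu_ok → firmware_stale]. New: firmware_stale.
Round 6: (9) [firmware_stale ∧ temp_high → no_display]. New: no_display.
Round 7: (8) [no_display ∧ reseat_ram → led_red]. New: led_red.
led_red first appears in round 7.

7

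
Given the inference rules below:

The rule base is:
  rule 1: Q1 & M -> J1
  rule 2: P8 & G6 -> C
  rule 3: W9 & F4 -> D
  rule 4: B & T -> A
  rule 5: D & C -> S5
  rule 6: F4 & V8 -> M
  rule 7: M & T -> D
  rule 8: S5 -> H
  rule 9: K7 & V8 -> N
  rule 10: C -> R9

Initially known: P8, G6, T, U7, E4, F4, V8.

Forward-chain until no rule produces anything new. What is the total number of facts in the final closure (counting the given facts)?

[1] rule 2 [P8 & G6 -> C]; rule 6 [F4 & V8 -> M]. ⇒ new: C, M.
[2] rule 7 [M & T -> D]; rule 10 [C -> R9]. ⇒ new: D, R9.
[3] rule 5 [D & C -> S5]. ⇒ new: S5.
[4] rule 8 [S5 -> H]. ⇒ new: H.
Closure: {C, D, E4, F4, G6, H, M, P8, R9, S5, T, U7, V8} — 13 facts.

13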